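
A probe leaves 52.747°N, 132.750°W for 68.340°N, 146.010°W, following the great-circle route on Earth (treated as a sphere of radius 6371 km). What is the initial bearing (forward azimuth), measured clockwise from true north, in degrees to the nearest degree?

With φ₁ = 0.9206, φ₂ = 1.1928, Δλ = -0.2314 rad, the forward-azimuth formula gives
θ = atan2( sin Δλ cos φ₂ , cos φ₁ sin φ₂ − sin φ₁ cos φ₂ cos Δλ ) = atan2(-0.0847, 0.2766) = -17.02°.
Adding 360° brings this into [0°, 360°): 343°.

343°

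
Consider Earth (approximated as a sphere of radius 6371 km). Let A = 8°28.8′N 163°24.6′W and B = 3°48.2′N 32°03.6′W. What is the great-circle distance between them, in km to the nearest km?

With latitudes φ₁ = 8.480°, φ₂ = 3.803° and longitude difference Δλ = 131.350°:
Haversine: a = sin²(Δφ/2) + cos φ₁ cos φ₂ sin²(Δλ/2) = 0.0017 + (0.9891)(0.9978)(0.8303) = 0.82111.
Central angle c = 2·arcsin(√a) = 2.26818 rad.
Distance = R·c = 6371 × 2.2682 ≈ 14451 km.

14451 km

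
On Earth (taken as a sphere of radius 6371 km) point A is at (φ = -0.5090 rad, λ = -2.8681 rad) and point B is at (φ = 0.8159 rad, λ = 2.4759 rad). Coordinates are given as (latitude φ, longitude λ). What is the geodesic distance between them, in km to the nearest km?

10018 km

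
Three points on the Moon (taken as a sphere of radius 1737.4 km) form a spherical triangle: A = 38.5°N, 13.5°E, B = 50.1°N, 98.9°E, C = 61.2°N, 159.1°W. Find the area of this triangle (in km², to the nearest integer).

1698301 km²

Side lengths (central angles): a = 0.9172, b = 1.3983, c = 1.0265 rad; semiperimeter s = 1.6710.
By l'Huilier's theorem, tan(E/4) = √[tan(s/2) tan((s−a)/2) tan((s−b)/2) tan((s−c)/2)], giving spherical excess E = 0.5626 rad.
Area = E·R² = 0.5626 × (1737.4)² ≈ 1698301 km².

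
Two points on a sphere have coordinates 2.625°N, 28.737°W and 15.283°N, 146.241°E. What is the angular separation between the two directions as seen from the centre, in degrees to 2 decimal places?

Let φ₁ = 0.0458 rad, φ₂ = 0.2667 rad, and Δλ = 3.0539 rad.
cos c = sin φ₁ sin φ₂ + cos φ₁ cos φ₂ cos Δλ = (0.0458)(0.2636) + (0.9990)(0.9646)(-0.9962) = -0.94785,
so c = arccos(-0.94785) = 2.81722 rad.
So the angular separation is 161.42°.

161.42°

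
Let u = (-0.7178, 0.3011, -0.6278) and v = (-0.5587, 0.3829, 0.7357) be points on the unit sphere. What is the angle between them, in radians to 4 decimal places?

u·v = 0.0545; |u| = 1.0000, |v| = 1.0000.
cos θ = (u·v)/(|u||v|) = 0.0545, so θ = 1.5163 rad.

1.5163 rad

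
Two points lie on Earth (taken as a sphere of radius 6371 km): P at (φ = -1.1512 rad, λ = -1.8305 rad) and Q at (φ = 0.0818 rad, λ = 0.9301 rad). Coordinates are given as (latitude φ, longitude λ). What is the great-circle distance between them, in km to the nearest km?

In radians: φ₁ = -1.1512, φ₂ = 0.0818, Δλ = 158.171° = 2.7606 rad.
cos c = sin φ₁ sin φ₂ + cos φ₁ cos φ₂ cos Δλ = (-0.9133)(0.0817) + (0.4074)(0.9967)(-0.9283) = -0.45154,
so c = arccos(-0.45154) = 2.03928 rad.
Distance = R·c = 6371 × 2.0393 ≈ 12992 km.

12992 km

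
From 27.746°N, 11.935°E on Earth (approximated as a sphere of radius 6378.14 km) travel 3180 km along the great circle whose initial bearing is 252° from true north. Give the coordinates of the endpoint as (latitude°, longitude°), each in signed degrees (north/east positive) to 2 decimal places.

Angular distance δ = d/R = 3180/6378.14 = 0.49858 rad; initial bearing θ = 4.3982 rad.
sin φ₂ = sin φ₁ cos δ + cos φ₁ sin δ cos θ = (0.4656)(0.8783) + (0.8850)(0.4782)(-0.3090) = 0.2781, so φ₂ = 16.15°.
Δλ = atan2(sin θ sin δ cos φ₁, cos δ − sin φ₁ sin φ₂) = atan2(-0.4025, 0.7488) = -28.259°.
λ₂ = 11.935° − 28.259° = -16.32°.

16.15°, -16.32°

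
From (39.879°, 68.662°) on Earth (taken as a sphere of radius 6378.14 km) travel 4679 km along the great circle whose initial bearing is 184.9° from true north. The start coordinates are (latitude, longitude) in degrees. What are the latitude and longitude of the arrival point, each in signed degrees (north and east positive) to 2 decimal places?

-2.05°, 65.38°

Angular distance δ = d/R = 4679/6378.14 = 0.73360 rad; initial bearing θ = 3.2271 rad.
sin φ₂ = sin φ₁ cos δ + cos φ₁ sin δ cos θ = (0.6412)(0.7428) + (0.7674)(0.6695)(-0.9963) = -0.0357, so φ₂ = -2.05°.
Δλ = atan2(sin θ sin δ cos φ₁, cos δ − sin φ₁ sin φ₂) = atan2(-0.0439, 0.7657) = -3.281°.
λ₂ = 68.662° − 3.281° = 65.38°.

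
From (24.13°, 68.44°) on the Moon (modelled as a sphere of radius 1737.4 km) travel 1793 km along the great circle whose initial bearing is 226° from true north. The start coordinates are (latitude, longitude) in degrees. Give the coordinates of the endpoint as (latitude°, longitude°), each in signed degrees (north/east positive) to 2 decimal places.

Angular distance δ = d/R = 1793/1737.4 = 1.03200 rad; initial bearing θ = 3.9444 rad.
sin φ₂ = sin φ₁ cos δ + cos φ₁ sin δ cos θ = (0.4088)(0.5131) + (0.9126)(0.8583)(-0.6947) = -0.3344, so φ₂ = -19.54°.
Δλ = atan2(sin θ sin δ cos φ₁, cos δ − sin φ₁ sin φ₂) = atan2(-0.5635, 0.6498) = -40.930°.
λ₂ = 68.440° − 40.930° = 27.51°.

-19.54°, 27.51°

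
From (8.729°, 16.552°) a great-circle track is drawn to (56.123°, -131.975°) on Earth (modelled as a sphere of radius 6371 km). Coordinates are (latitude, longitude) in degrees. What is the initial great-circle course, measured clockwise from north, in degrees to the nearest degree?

Δλ = -148.527° = -2.5923 rad.
y = sin Δλ · cos φ₂ = (-0.5221)(0.5574) = -0.2910
x = cos φ₁ sin φ₂ − sin φ₁ cos φ₂ cos Δλ = (0.9884)(0.8302) − (0.1518)(0.5574)(-0.8529) = 0.8928
θ = atan2(y, x) = -18.05°; adding 360° gives 342°.

342°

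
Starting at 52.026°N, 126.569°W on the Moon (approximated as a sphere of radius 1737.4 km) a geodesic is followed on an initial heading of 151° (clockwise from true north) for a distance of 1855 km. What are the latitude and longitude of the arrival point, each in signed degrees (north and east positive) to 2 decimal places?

-5.24°, -101.32°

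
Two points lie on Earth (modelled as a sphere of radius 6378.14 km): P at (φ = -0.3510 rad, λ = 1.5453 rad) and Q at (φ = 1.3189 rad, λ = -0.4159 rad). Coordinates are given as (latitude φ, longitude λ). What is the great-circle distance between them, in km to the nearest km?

12798 km

Let φ₁ = -0.3510 rad, φ₂ = 1.3189 rad, and Δλ = -1.9612 rad.
cos c = sin φ₁ sin φ₂ + cos φ₁ cos φ₂ cos Δλ = (-0.3438)(0.9684) + (0.9390)(0.2492)(-0.3806) = -0.42205,
so c = arccos(-0.42205) = 2.00651 rad.
Distance = R·c = 6378.14 × 2.0065 ≈ 12798 km.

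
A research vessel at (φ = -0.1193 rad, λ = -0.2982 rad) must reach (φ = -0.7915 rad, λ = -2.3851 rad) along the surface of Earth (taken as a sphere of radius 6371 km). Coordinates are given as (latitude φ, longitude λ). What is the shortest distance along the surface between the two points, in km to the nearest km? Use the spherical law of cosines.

11681 km

With latitudes φ₁ = -6.835°, φ₂ = -45.350° and longitude difference Δλ = -119.571°:
cos c = sin φ₁ sin φ₂ + cos φ₁ cos φ₂ cos Δλ = (-0.1190)(-0.7114) + (0.9929)(0.7028)(-0.4935) = -0.25968,
so c = arccos(-0.25968) = 1.83349 rad.
Distance = R·c = 6371 × 1.8335 ≈ 11681 km.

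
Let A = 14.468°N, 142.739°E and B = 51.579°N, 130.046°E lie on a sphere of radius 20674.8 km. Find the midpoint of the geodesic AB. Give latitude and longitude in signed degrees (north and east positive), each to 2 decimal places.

The central angle between A and B is δ = 0.6717 rad.
With f = 0.5, the slerp weights are sin((1−f)δ)/sin δ = 0.5296 and sin(fδ)/sin δ = 0.5296.
Weighted sum of the unit vectors: (0.5296)·(-0.7706,0.5862,0.2498) + (0.5296)·(-0.3998,0.4757,0.7835) = (-0.6199, 0.5624, 0.5472).
Converting back: φ = atan2(z, √(x²+y²)) = 33.18°, λ = atan2(y, x) = 137.78°.

33.18°, 137.78°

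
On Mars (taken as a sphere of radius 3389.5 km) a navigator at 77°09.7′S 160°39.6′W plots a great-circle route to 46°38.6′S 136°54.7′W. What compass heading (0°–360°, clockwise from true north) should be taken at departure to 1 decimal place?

Δλ = 23.748° = 0.4145 rad.
y = sin Δλ · cos φ₂ = (0.4027)(0.6865) = 0.2765
x = cos φ₁ sin φ₂ − sin φ₁ cos φ₂ cos Δλ = (0.2222)(-0.7271) − (-0.9750)(0.6865)(0.9153) = 0.4511
θ = atan2(y, x) = 31.50°, so the bearing is 31.5°.

31.5°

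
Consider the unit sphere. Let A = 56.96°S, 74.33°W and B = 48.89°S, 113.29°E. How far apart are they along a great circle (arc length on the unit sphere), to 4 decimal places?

With latitudes φ₁ = -56.960°, φ₂ = -48.890° and longitude difference Δλ = -172.380°:
cos c = sin φ₁ sin φ₂ + cos φ₁ cos φ₂ cos Δλ = (-0.8383)(-0.7534) + (0.5452)(0.6575)(-0.9912) = 0.27629,
so c = arccos(0.27629) = 1.29087 rad.
On the unit sphere the arc length equals the central angle: 1.2909.

1.2909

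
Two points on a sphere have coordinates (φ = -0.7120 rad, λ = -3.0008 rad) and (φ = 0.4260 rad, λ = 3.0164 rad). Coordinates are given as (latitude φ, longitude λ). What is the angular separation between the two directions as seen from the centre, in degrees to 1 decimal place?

In radians: φ₁ = -0.7120, φ₂ = 0.4260, Δλ = -15.240° = -0.2660 rad.
cos c = sin φ₁ sin φ₂ + cos φ₁ cos φ₂ cos Δλ = (-0.6533)(0.4132) + (0.7571)(0.9106)(0.9648) = 0.39517,
so c = arccos(0.39517) = 1.16455 rad.
So the angular separation is 66.7°.

66.7°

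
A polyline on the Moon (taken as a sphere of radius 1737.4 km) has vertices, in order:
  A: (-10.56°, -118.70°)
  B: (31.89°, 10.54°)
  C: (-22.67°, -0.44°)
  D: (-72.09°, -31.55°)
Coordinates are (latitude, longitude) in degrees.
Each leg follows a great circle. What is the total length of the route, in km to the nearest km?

Leg A→B: central angle 2.2457 rad, distance 3901.7 km.
Leg B→C: central angle 0.9697 rad, distance 1684.8 km.
Leg C→D: central angle 0.9151 rad, distance 1589.9 km.
Total: 3901.7 + 1684.8 + 1589.9 ≈ 7176 km.

7176 km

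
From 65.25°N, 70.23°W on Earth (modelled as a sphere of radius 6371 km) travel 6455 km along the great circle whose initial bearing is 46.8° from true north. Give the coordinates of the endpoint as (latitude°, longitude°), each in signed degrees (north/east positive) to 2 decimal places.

Angular distance δ = d/R = 6455/6371 = 1.01318 rad; initial bearing θ = 0.8168 rad.
sin φ₂ = sin φ₁ cos δ + cos φ₁ sin δ cos θ = (0.9081)(0.5292) + (0.4187)(0.8485)(0.6845) = 0.7237, so φ₂ = 46.36°.
Δλ = atan2(sin θ sin δ cos φ₁, cos δ − sin φ₁ sin φ₂) = atan2(0.2590, -0.1281) = 116.319°.
λ₂ = -70.230° + 116.319° = 46.09°.

46.36°, 46.09°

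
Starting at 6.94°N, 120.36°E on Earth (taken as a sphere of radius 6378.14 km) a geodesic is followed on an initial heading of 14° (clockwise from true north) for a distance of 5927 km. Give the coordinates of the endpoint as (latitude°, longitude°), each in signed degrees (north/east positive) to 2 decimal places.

57.56°, 141.54°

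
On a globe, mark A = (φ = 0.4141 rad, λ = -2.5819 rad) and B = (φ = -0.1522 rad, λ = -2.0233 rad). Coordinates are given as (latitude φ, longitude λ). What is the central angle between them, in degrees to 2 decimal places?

45.06°

Let φ₁ = 0.4141 rad, φ₂ = -0.1522 rad, and Δλ = 0.5586 rad.
cos c = sin φ₁ sin φ₂ + cos φ₁ cos φ₂ cos Δλ = (0.4024)(-0.1516) + (0.9155)(0.9884)(0.8480) = 0.70635,
so c = arccos(0.70635) = 0.78647 rad.
So the angular separation is 45.06°.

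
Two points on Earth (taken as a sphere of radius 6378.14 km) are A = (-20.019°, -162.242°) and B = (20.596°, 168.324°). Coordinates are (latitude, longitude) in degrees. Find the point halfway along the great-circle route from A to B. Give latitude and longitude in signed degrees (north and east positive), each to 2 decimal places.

0.30°, -176.93°

Central angle δ = 0.8690 rad. Interpolating on the sphere with fraction f = 0.5:
P = [sin((1−f)δ)·A + sin(fδ)·B] / sin δ = 0.5512·A + 0.5512·B in Cartesian coordinates,
giving P = (-0.9986, -0.0535, 0.0052), i.e. latitude 0.30°, longitude -176.93°.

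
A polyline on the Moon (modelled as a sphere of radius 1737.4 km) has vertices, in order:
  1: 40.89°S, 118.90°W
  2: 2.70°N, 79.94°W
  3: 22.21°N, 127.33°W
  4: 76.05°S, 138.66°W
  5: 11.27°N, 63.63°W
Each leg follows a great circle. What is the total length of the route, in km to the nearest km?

9158 km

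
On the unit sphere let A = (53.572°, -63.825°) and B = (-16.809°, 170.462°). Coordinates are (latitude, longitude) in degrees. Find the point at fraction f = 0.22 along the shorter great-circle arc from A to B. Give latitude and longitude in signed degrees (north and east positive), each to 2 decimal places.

The central angle between A and B is δ = 2.1706 rad.
With f = 0.22, the slerp weights are sin((1−f)δ)/sin δ = 1.2024 and sin(fδ)/sin δ = 0.5568.
Weighted sum of the unit vectors: (1.2024)·(0.2619,-0.5329,0.8046) + (0.5568)·(-0.9440,0.1586,-0.2892) = (-0.2107, -0.5525, 0.8065).
Converting back: φ = atan2(z, √(x²+y²)) = 53.75°, λ = atan2(y, x) = -110.87°.

53.75°, -110.87°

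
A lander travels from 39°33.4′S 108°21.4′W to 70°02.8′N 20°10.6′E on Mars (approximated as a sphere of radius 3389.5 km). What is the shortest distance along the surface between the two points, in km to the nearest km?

With latitudes φ₁ = -39.557°, φ₂ = 70.047° and longitude difference Δλ = 128.533°:
cos c = sin φ₁ sin φ₂ + cos φ₁ cos φ₂ cos Δλ = (-0.6368)(0.9400) + (0.7710)(0.3413)(-0.6230) = -0.76252,
so c = arccos(-0.76252) = 2.43799 rad.
Distance = R·c = 3389.5 × 2.4380 ≈ 8264 km.

8264 km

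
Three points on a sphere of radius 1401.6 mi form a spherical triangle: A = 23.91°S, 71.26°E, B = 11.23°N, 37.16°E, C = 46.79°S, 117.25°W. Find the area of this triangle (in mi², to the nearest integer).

2618766 mi²

Side lengths (central angles): a = 2.4153, b = 1.9004, c = 0.8452 rad; semiperimeter s = 2.5804.
By l'Huilier's theorem, tan(E/4) = √[tan(s/2) tan((s−a)/2) tan((s−b)/2) tan((s−c)/2)], giving spherical excess E = 1.3331 rad.
Area = E·R² = 1.3331 × (1401.6)² ≈ 2618766 mi².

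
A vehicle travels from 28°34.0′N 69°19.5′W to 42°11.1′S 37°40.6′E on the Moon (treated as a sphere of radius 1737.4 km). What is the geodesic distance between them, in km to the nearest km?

In radians: φ₁ = 0.4986, φ₂ = -0.7363, Δλ = 107.002° = 1.8675 rad.
cos c = sin φ₁ sin φ₂ + cos φ₁ cos φ₂ cos Δλ = (0.4782)(-0.6715) + (0.8783)(0.7410)(-0.2924) = -0.51140,
so c = arccos(-0.51140) = 2.10761 rad.
Distance = R·c = 1737.4 × 2.1076 ≈ 3662 km.

3662 km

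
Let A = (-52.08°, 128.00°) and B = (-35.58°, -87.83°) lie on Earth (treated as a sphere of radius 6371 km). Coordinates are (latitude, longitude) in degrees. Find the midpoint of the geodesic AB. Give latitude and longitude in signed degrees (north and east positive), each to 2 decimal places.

The central angle between A and B is δ = 1.5170 rad.
With f = 0.5, the slerp weights are sin((1−f)δ)/sin δ = 0.6888 and sin(fδ)/sin δ = 0.6888.
Weighted sum of the unit vectors: (0.6888)·(-0.3784,0.4843,-0.7889) + (0.6888)·(0.0308,-0.8127,-0.5818) = (-0.2394, -0.2262, -0.9442).
Converting back: φ = atan2(z, √(x²+y²)) = -70.77°, λ = atan2(y, x) = -136.62°.

-70.77°, -136.62°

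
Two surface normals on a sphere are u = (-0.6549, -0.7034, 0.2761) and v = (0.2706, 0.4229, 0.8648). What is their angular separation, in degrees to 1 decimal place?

u·v = -0.2359; |u| = 0.9999, |v| = 1.0000.
cos θ = (u·v)/(|u||v|) = -0.2359, so θ = 103.6°.

103.6°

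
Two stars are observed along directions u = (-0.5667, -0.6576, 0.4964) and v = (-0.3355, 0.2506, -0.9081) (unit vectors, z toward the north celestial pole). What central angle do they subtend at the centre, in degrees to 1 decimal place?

115.2°

u·v = -0.4254; |u| = 1.0000, |v| = 1.0000.
cos θ = (u·v)/(|u||v|) = -0.4254, so θ = 115.2°.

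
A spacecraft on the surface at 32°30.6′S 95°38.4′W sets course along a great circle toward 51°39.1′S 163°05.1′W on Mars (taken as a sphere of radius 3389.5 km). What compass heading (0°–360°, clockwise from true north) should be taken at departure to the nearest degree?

With φ₁ = -0.5674, φ₂ = -0.9015, Δλ = -1.1771 rad, the forward-azimuth formula gives
θ = atan2( sin Δλ cos φ₂ , cos φ₁ sin φ₂ − sin φ₁ cos φ₂ cos Δλ ) = atan2(-0.5730, -0.5335) = -132.95°.
Adding 360° brings this into [0°, 360°): 227°.

227°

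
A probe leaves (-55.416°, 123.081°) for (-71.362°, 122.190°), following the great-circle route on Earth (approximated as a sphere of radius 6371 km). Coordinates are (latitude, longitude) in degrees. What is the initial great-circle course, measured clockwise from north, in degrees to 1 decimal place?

Δλ = -0.891° = -0.0156 rad.
y = sin Δλ · cos φ₂ = (-0.0156)(0.3196) = -0.0050
x = cos φ₁ sin φ₂ − sin φ₁ cos φ₂ cos Δλ = (0.5676)(-0.9476) − (-0.8233)(0.3196)(0.9999) = -0.2748
θ = atan2(y, x) = -178.96°; adding 360° gives 181.0°.

181.0°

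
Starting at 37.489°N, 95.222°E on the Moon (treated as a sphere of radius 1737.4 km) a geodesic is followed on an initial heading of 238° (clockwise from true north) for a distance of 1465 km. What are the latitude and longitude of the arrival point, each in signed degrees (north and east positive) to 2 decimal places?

Angular distance δ = d/R = 1465/1737.4 = 0.84321 rad; initial bearing θ = 4.1539 rad.
sin φ₂ = sin φ₁ cos δ + cos φ₁ sin δ cos θ = (0.6086)(0.6651) + (0.7935)(0.7468)(-0.5299) = 0.0908, so φ₂ = 5.21°.
Δλ = atan2(sin θ sin δ cos φ₁, cos δ − sin φ₁ sin φ₂) = atan2(-0.5025, 0.6098) = -39.489°.
λ₂ = 95.222° − 39.489° = 55.73°.

5.21°, 55.73°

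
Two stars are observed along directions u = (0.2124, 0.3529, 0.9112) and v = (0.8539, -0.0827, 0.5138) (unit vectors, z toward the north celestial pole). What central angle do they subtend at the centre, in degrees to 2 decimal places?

u·v = 0.6204; |u| = 1.0000, |v| = 1.0000.
cos θ = (u·v)/(|u||v|) = 0.6204, so θ = 51.66°.

51.66°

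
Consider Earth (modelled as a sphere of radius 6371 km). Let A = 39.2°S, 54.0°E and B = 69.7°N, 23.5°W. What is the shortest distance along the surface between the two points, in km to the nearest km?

In radians: φ₁ = -0.6842, φ₂ = 1.2165, Δλ = -77.500° = -1.3526 rad.
Haversine: a = sin²(Δφ/2) + cos φ₁ cos φ₂ sin²(Δλ/2) = 0.6620 + (0.7749)(0.3469)(0.3918) = 0.76729.
Central angle c = 2·arcsin(√a) = 2.13481 rad.
Distance = R·c = 6371 × 2.1348 ≈ 13601 km.

13601 km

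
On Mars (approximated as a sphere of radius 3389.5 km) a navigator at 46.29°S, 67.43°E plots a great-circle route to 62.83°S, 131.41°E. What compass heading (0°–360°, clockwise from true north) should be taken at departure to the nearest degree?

139°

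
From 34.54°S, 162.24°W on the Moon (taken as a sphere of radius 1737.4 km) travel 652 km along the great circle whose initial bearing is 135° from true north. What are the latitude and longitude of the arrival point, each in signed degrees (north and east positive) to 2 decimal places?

-47.82°, -139.54°

Angular distance δ = d/R = 652/1737.4 = 0.37527 rad; initial bearing θ = 2.3562 rad.
sin φ₂ = sin φ₁ cos δ + cos φ₁ sin δ cos θ = (-0.5670)(0.9304) + (0.8237)(0.3665)(-0.7071) = -0.7410, so φ₂ = -47.82°.
Δλ = atan2(sin θ sin δ cos φ₁, cos δ − sin φ₁ sin φ₂) = atan2(0.2135, 0.5103) = 22.704°.
λ₂ = -162.240° + 22.704° = -139.54°.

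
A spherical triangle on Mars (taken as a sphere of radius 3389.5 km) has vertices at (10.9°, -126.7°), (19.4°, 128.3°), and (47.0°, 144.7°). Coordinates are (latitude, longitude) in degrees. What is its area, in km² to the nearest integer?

4895411 km²

Side lengths (central angles): a = 0.5355, b = 1.4155, c = 1.7486 rad; semiperimeter s = 1.8498.
By l'Huilier's theorem, tan(E/4) = √[tan(s/2) tan((s−a)/2) tan((s−b)/2) tan((s−c)/2)], giving spherical excess E = 0.4261 rad.
Area = E·R² = 0.4261 × (3389.5)² ≈ 4895411 km².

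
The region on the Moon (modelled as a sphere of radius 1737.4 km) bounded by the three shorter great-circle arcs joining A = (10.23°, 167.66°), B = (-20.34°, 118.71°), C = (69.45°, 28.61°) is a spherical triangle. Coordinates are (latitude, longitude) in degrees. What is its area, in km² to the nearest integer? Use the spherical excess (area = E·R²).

Side lengths (central angles): a = 1.9029, b = 1.6655, c = 0.9953 rad; semiperimeter s = 2.2819.
By l'Huilier's theorem, tan(E/4) = √[tan(s/2) tan((s−a)/2) tan((s−b)/2) tan((s−c)/2)], giving spherical excess E = 1.2241 rad.
Area = E·R² = 1.2241 × (1737.4)² ≈ 3695050 km².

3695050 km²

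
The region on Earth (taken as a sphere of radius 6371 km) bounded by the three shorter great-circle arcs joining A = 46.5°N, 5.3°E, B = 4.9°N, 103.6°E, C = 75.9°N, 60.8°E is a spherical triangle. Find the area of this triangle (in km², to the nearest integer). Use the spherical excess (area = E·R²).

20685306 km²

Side lengths (central angles): a = 1.3068, b = 0.6460, c = 1.6079 rad; semiperimeter s = 1.7803.
By l'Huilier's theorem, tan(E/4) = √[tan(s/2) tan((s−a)/2) tan((s−b)/2) tan((s−c)/2)], giving spherical excess E = 0.5096 rad.
Area = E·R² = 0.5096 × (6371)² ≈ 20685306 km².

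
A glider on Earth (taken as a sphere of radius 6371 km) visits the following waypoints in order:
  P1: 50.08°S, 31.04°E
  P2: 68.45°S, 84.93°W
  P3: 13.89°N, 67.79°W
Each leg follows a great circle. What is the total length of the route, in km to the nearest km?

Leg P1→P2: central angle 0.9146 rad, distance 5826.9 km.
Leg P2→P3: central angle 1.4531 rad, distance 9257.5 km.
Total: 5826.9 + 9257.5 ≈ 15084 km.

15084 km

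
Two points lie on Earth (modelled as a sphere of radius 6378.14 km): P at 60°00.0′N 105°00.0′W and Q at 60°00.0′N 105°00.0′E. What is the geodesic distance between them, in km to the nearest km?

Let φ₁ = 1.0472 rad, φ₂ = 1.0472 rad, and Δλ = -2.6180 rad.
Haversine: a = sin²(Δφ/2) + cos φ₁ cos φ₂ sin²(Δλ/2) = 0.0000 + (0.5000)(0.5000)(0.9330) = 0.23325.
Central angle c = 2·arcsin(√a) = 1.00807 rad.
Distance = R·c = 6378.14 × 1.0081 ≈ 6430 km.

6430 km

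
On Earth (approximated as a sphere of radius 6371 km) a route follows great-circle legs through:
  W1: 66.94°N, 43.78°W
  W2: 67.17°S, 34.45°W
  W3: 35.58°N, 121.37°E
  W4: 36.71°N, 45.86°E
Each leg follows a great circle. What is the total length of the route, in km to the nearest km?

Leg W1→W2: central angle 2.3435 rad, distance 14930.2 km.
Leg W2→W3: central angle 2.5395 rad, distance 16178.9 km.
Leg W3→W4: central angle 1.0345 rad, distance 6590.9 km.
Total: 14930.2 + 16178.9 + 6590.9 ≈ 37700 km.

37700 km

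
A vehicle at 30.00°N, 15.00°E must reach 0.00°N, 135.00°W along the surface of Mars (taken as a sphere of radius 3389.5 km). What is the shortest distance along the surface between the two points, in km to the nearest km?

8199 km

With latitudes φ₁ = 30.000°, φ₂ = 0.000° and longitude difference Δλ = -150.000°:
Haversine: a = sin²(Δφ/2) + cos φ₁ cos φ₂ sin²(Δλ/2) = 0.0670 + (0.8660)(1.0000)(0.9330) = 0.87500.
Central angle c = 2·arcsin(√a) = 2.41886 rad.
Distance = R·c = 3389.5 × 2.4189 ≈ 8199 km.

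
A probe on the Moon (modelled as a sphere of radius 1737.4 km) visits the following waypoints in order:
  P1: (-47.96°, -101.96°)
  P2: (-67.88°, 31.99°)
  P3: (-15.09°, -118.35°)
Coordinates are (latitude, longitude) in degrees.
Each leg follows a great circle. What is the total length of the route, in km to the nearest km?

Leg P1→P2: central angle 1.0321 rad, distance 1793.2 km.
Leg P2→P3: central angle 1.6456 rad, distance 2859.1 km.
Total: 1793.2 + 2859.1 ≈ 4652 km.

4652 km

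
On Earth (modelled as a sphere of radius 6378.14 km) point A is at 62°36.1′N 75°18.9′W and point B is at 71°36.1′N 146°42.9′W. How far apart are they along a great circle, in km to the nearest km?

Let φ₁ = 1.0926 rad, φ₂ = 1.2497 rad, and Δλ = -1.2462 rad.
Haversine: a = sin²(Δφ/2) + cos φ₁ cos φ₂ sin²(Δλ/2) = 0.0062 + (0.4602)(0.3156)(0.3405) = 0.05561.
Central angle c = 2·arcsin(√a) = 0.47613 rad.
Distance = R·c = 6378.14 × 0.4761 ≈ 3037 km.

3037 km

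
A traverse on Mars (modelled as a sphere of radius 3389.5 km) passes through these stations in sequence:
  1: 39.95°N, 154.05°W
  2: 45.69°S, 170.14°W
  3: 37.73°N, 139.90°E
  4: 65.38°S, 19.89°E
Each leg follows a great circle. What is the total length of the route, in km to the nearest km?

18796 km

Leg 1→2: central angle 1.5157 rad, distance 5137.5 km.
Leg 2→3: central angle 1.6534 rad, distance 5604.1 km.
Leg 3→4: central angle 2.3762 rad, distance 8054.1 km.
Total: 5137.5 + 5604.1 + 8054.1 ≈ 18796 km.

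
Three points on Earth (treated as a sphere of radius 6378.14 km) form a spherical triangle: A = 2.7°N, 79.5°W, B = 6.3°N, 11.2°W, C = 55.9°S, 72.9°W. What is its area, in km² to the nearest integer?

Side lengths (central angles): a = 1.3966, b = 1.0271, c = 1.1893 rad; semiperimeter s = 1.8065.
By l'Huilier's theorem, tan(E/4) = √[tan(s/2) tan((s−a)/2) tan((s−b)/2) tan((s−c)/2)], giving spherical excess E = 0.7349 rad.
Area = E·R² = 0.7349 × (6378.14)² ≈ 29895667 km².

29895667 km²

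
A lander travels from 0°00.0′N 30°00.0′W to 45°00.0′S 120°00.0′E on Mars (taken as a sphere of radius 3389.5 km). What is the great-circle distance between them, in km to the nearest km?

7558 km

With latitudes φ₁ = 0.000°, φ₂ = -45.000° and longitude difference Δλ = 150.000°:
Haversine: a = sin²(Δφ/2) + cos φ₁ cos φ₂ sin²(Δλ/2) = 0.1464 + (1.0000)(0.7071)(0.9330) = 0.80619.
Central angle c = 2·arcsin(√a) = 2.22985 rad.
Distance = R·c = 3389.5 × 2.2299 ≈ 7558 km.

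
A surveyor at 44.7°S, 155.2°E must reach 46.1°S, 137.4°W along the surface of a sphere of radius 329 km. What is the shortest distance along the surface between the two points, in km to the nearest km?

263 km

Let φ₁ = -0.7802 rad, φ₂ = -0.8046 rad, and Δλ = 1.1764 rad.
cos c = sin φ₁ sin φ₂ + cos φ₁ cos φ₂ cos Δλ = (-0.7034)(-0.7206) + (0.7108)(0.6934)(0.3843) = 0.69624,
so c = arccos(0.69624) = 0.80065 rad.
Distance = R·c = 329 × 0.8007 ≈ 263 km.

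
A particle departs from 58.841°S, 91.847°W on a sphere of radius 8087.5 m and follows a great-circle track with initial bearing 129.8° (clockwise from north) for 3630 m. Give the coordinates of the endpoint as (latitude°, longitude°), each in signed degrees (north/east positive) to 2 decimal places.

-66.16°, -36.27°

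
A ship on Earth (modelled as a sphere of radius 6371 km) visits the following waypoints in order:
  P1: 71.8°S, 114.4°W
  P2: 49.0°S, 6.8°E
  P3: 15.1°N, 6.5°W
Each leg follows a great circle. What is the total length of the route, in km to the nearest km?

13069 km

Leg P1→P2: central angle 0.9137 rad, distance 5821.3 km.
Leg P2→P3: central angle 1.1376 rad, distance 7247.4 km.
Total: 5821.3 + 7247.4 ≈ 13069 km.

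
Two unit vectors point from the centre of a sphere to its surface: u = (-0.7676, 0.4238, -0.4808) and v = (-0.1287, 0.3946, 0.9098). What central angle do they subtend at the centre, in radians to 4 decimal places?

1.7431 rad

u·v = -0.1714; |u| = 1.0000, |v| = 1.0000.
cos θ = (u·v)/(|u||v|) = -0.1714, so θ = 1.7431 rad.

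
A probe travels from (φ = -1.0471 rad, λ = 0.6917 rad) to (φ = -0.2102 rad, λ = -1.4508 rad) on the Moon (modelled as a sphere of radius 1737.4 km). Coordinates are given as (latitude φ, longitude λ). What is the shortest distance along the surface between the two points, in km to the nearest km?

2875 km

Let φ₁ = -1.0471 rad, φ₂ = -0.2102 rad, and Δλ = -2.1425 rad.
cos c = sin φ₁ sin φ₂ + cos φ₁ cos φ₂ cos Δλ = (-0.8660)(-0.2087) + (0.5001)(0.9780)(-0.5411) = -0.08393,
so c = arccos(-0.08393) = 1.65483 rad.
Distance = R·c = 1737.4 × 1.6548 ≈ 2875 km.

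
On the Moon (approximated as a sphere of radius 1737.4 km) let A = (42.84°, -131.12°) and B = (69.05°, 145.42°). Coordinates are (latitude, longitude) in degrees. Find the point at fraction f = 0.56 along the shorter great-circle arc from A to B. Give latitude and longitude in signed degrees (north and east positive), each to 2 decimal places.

The central angle between A and B is δ = 0.8435 rad.
With f = 0.56, the slerp weights are sin((1−f)δ)/sin δ = 0.4855 and sin(fδ)/sin δ = 0.6091.
Weighted sum of the unit vectors: (0.4855)·(-0.4822,-0.5524,0.6800) + (0.6091)·(-0.2944,0.2029,0.9339) = (-0.4134, -0.1446, 0.8990).
Converting back: φ = atan2(z, √(x²+y²)) = 64.02°, λ = atan2(y, x) = -160.72°.

64.02°, -160.72°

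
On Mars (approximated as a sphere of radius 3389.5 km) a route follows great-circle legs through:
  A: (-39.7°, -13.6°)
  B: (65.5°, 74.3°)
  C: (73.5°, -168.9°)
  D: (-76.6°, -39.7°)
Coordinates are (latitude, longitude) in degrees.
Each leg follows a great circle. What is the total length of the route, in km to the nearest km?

Leg A→B: central angle 2.1768 rad, distance 7378.2 km.
Leg B→C: central angle 0.6105 rad, distance 2069.2 km.
Leg C→D: central angle 2.9145 rad, distance 9878.6 km.
Total: 7378.2 + 2069.2 + 9878.6 ≈ 19326 km.

19326 km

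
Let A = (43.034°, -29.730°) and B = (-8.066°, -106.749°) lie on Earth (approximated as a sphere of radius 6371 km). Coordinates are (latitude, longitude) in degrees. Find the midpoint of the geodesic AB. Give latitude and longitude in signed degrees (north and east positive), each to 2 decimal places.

21.79°, -75.07°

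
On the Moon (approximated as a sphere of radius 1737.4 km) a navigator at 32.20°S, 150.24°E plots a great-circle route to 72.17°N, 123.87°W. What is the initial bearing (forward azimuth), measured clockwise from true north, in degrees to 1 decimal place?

20.5°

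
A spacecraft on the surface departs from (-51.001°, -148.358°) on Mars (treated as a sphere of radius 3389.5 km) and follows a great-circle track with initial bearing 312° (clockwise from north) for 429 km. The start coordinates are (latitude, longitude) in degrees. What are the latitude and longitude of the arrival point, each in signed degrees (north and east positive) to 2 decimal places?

Angular distance δ = d/R = 429/3389.5 = 0.12657 rad; initial bearing θ = 5.4454 rad.
sin φ₂ = sin φ₁ cos δ + cos φ₁ sin δ cos θ = (-0.7772)(0.9920) + (0.6293)(0.1262)(0.6691) = -0.7178, so φ₂ = -45.87°.
Δλ = atan2(sin θ sin δ cos φ₁, cos δ − sin φ₁ sin φ₂) = atan2(-0.0590, 0.4342) = -7.743°.
λ₂ = -148.358° − 7.743° = -156.10°.

-45.87°, -156.10°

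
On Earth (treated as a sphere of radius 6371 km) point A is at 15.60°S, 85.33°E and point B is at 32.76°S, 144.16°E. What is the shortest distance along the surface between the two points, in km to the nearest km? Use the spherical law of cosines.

In radians: φ₁ = -0.2723, φ₂ = -0.5718, Δλ = 58.830° = 1.0268 rad.
cos c = sin φ₁ sin φ₂ + cos φ₁ cos φ₂ cos Δλ = (-0.2689)(-0.5411) + (0.9632)(0.8409)(0.5176) = 0.56474,
so c = arccos(0.56474) = 0.97068 rad.
Distance = R·c = 6371 × 0.9707 ≈ 6184 km.

6184 km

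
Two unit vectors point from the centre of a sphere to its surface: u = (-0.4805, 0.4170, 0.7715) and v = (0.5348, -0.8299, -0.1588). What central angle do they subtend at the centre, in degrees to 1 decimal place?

u·v = -0.7256; |u| = 1.0000, |v| = 1.0000.
cos θ = (u·v)/(|u||v|) = -0.7256, so θ = 136.5°.

136.5°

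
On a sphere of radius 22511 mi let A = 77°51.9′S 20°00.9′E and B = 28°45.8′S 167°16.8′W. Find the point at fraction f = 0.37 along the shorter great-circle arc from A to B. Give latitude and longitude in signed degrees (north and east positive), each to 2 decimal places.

-74.88°, -171.70°

Central angle δ = 1.2790 rad. Interpolating on the sphere with fraction f = 0.37:
P = [sin((1−f)δ)·A + sin(fδ)·B] / sin δ = 0.7532·A + 0.4759·B in Cartesian coordinates,
giving P = (-0.2582, -0.0377, -0.9654), i.e. latitude -74.88°, longitude -171.70°.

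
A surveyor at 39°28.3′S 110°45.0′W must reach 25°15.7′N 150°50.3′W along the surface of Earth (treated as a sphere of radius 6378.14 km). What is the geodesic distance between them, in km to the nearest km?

8323 km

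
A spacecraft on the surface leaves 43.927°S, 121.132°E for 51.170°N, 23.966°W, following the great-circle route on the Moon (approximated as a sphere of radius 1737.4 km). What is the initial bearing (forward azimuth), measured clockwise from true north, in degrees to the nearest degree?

300°

With φ₁ = -0.7667, φ₂ = 0.8931, Δλ = -2.5324 rad, the forward-azimuth formula gives
θ = atan2( sin Δλ cos φ₂ , cos φ₁ sin φ₂ − sin φ₁ cos φ₂ cos Δλ ) = atan2(-0.3588, 0.2043) = -60.34°.
Adding 360° brings this into [0°, 360°): 300°.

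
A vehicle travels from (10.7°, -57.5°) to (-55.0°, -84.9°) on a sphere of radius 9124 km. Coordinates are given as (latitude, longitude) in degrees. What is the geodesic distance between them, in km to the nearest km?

11086 km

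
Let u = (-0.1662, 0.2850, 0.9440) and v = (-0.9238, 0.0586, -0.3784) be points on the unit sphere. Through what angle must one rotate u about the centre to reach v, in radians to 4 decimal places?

1.7589 rad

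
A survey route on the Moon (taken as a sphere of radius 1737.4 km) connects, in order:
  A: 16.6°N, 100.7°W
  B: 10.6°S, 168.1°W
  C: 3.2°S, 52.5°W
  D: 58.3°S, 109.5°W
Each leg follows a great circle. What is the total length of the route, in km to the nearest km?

7792 km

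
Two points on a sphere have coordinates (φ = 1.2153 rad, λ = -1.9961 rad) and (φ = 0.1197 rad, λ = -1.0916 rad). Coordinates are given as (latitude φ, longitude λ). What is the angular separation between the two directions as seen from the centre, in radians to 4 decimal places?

With latitudes φ₁ = 69.632°, φ₂ = 6.858° and longitude difference Δλ = 51.824°:
cos c = sin φ₁ sin φ₂ + cos φ₁ cos φ₂ cos Δλ = (0.9375)(0.1194) + (0.3481)(0.9928)(0.6181) = 0.32553,
so c = arccos(0.32553) = 1.23922 rad.
So the angular separation is 1.2392 rad.

1.2392 rad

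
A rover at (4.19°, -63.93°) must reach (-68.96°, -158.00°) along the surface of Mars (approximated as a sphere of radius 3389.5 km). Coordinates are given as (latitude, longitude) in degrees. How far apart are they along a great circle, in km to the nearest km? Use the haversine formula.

With latitudes φ₁ = 4.190°, φ₂ = -68.960° and longitude difference Δλ = -94.070°:
Haversine: a = sin²(Δφ/2) + cos φ₁ cos φ₂ sin²(Δλ/2) = 0.3551 + (0.9973)(0.3590)(0.5355) = 0.54680.
Central angle c = 2·arcsin(√a) = 1.66454 rad.
Distance = R·c = 3389.5 × 1.6645 ≈ 5642 km.

5642 km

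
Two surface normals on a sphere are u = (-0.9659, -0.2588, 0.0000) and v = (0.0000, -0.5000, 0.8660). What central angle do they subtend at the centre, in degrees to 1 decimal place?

82.6°

u·v = 0.1294; |u| = 1.0000, |v| = 1.0000.
cos θ = (u·v)/(|u||v|) = 0.1294, so θ = 82.6°.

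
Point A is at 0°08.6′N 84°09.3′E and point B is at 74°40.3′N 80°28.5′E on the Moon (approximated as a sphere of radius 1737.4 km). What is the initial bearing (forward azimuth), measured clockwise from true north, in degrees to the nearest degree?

With φ₁ = 0.0025, φ₂ = 1.3033, Δλ = -0.0642 rad, the forward-azimuth formula gives
θ = atan2( sin Δλ cos φ₂ , cos φ₁ sin φ₂ − sin φ₁ cos φ₂ cos Δλ ) = atan2(-0.0170, 0.9638) = -1.01°.
Adding 360° brings this into [0°, 360°): 359°.

359°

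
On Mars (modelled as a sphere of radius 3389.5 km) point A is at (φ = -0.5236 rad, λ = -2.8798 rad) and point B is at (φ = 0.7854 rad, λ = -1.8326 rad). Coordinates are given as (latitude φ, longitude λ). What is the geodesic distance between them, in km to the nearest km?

Let φ₁ = -0.5236 rad, φ₂ = 0.7854 rad, and Δλ = 1.0472 rad.
cos c = sin φ₁ sin φ₂ + cos φ₁ cos φ₂ cos Δλ = (-0.5000)(0.7071) + (0.8660)(0.7071)(0.5000) = -0.04737,
so c = arccos(-0.04737) = 1.61818 rad.
Distance = R·c = 3389.5 × 1.6182 ≈ 5485 km.

5485 km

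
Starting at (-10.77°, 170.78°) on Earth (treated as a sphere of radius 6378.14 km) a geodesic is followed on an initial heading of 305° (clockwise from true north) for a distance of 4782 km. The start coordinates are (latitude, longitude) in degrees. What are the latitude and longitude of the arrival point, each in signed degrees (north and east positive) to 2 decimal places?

Angular distance δ = d/R = 4782/6378.14 = 0.74975 rad; initial bearing θ = 5.3233 rad.
sin φ₂ = sin φ₁ cos δ + cos φ₁ sin δ cos θ = (-0.1869)(0.7319) + (0.9824)(0.6815)(0.5736) = 0.2472, so φ₂ = 14.31°.
Δλ = atan2(sin θ sin δ cos φ₁, cos δ − sin φ₁ sin φ₂) = atan2(-0.5484, 0.7781) = -35.177°.
λ₂ = 170.780° − 35.177° = 135.60°.

14.31°, 135.60°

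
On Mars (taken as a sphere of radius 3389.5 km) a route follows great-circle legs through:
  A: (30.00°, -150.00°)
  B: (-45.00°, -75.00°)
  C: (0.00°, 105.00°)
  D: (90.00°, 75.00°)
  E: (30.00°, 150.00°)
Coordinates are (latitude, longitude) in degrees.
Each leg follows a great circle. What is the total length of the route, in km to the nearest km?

Leg A→B: central angle 1.7671 rad, distance 5989.6 km.
Leg B→C: central angle 2.3562 rad, distance 7986.3 km.
Leg C→D: central angle 1.5708 rad, distance 5324.2 km.
Leg D→E: central angle 1.0472 rad, distance 3549.5 km.
Total: 5989.6 + 7986.3 + 5324.2 + 3549.5 ≈ 22850 km.

22850 km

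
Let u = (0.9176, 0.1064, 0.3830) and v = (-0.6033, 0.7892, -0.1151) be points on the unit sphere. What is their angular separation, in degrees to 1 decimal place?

120.9°

u·v = -0.5137; |u| = 1.0000, |v| = 1.0000.
cos θ = (u·v)/(|u||v|) = -0.5137, so θ = 120.9°.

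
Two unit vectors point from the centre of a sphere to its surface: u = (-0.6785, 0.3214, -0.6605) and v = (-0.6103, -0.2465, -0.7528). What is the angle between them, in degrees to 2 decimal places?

33.68°

u·v = 0.8321; |u| = 1.0000, |v| = 1.0000.
cos θ = (u·v)/(|u||v|) = 0.8321, so θ = 33.68°.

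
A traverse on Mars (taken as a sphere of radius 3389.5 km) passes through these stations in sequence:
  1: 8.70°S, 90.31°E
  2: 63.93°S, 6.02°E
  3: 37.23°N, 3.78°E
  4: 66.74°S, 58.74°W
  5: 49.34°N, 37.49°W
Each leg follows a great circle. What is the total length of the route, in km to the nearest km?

24392 km

Leg 1→2: central angle 1.3907 rad, distance 4713.9 km.
Leg 2→3: central angle 1.7658 rad, distance 5985.3 km.
Leg 3→4: central angle 1.9941 rad, distance 6758.9 km.
Leg 4→5: central angle 2.0456 rad, distance 6933.4 km.
Total: 4713.9 + 5985.3 + 6758.9 + 6933.4 ≈ 24392 km.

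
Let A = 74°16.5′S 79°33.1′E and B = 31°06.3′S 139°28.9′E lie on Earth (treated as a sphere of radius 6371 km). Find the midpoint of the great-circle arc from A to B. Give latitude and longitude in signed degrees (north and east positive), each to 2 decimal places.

Central angle δ = 0.9103 rad. Interpolating on the sphere with fraction f = 0.5:
P = [sin((1−f)δ)·A + sin(fδ)·B] / sin δ = 0.5567·A + 0.5567·B in Cartesian coordinates,
giving P = (-0.3350, 0.4580, -0.8234), i.e. latitude -55.43°, longitude 126.18°.

-55.43°, 126.18°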